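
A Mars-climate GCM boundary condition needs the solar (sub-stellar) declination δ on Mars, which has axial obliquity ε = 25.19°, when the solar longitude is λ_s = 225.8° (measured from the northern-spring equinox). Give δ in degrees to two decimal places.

sin δ = sin ε · sin λ_s = sin 25.19° × sin 225.8° = -0.305132.
δ = arcsin(-0.305132) = -17.77°.

δ = -17.77°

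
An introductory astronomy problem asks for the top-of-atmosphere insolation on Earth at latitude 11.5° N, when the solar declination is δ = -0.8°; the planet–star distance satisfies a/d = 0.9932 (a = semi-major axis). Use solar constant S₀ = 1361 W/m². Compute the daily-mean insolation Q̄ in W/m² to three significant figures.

Q̄ ≈ 417 W/m²

cos H₀ = −tan(+11.5°) tan(-0.800°) = 0.0028, H₀ = 1.5680 rad.
Bracket: H₀ sin φ sin δ + cos φ cos δ sin H₀ = 1.5680×0.19937×-0.01396 + 0.97992×0.99990×1.00000 = -0.004364 + 0.979822 = 0.975458.
Inverse-square distance factor (a/d)² = 0.9932² = 0.986446.
Q̄ = (S₀/π) × 0.986446 × [bracket] = (1361/π) × 0.986446 × 0.975458 = 416.9 W/m².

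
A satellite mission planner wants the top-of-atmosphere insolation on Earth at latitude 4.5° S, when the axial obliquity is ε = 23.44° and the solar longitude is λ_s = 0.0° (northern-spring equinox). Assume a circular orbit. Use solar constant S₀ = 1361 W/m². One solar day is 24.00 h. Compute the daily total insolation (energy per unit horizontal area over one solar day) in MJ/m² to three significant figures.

Solar declination: sin δ = sin ε · sin λ_s = sin 23.44° × sin 0.0° = 0.00000, so δ = +0.000°.
cos H₀ = −tan(-4.5°) tan(+0.000°) = 0.0000, H₀ = 1.5708 rad.
Bracket: H₀ sin φ sin δ + cos φ cos δ sin H₀ = 1.5708×-0.07846×0.00000 + 0.99692×1.00000×1.00000 = -0.000000 + 0.996920 = 0.996920.
Q̄ = (S₀/π) × [bracket] = (1361/π) × 0.996920 = 431.89 W/m².
Daily total = Q̄ × 24.00 h × 3600 s/h = 431.89 × 24.00 × 3600 / 10⁶ = 37.32 MJ/m².

37.3 MJ/m²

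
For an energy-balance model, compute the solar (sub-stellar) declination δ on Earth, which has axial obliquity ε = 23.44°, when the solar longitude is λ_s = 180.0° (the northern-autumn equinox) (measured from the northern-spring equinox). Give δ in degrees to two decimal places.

sin δ = sin ε · sin λ_s = sin 23.44° × sin 180.0° = 0.000000.
δ = arcsin(0.000000) = +0.00°.

δ = +0.00°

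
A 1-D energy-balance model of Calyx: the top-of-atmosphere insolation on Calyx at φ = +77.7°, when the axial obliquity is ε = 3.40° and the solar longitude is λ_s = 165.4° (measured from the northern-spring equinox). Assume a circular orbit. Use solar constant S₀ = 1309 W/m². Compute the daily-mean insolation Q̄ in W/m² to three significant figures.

Q̄ ≈ 98.5 W/m²

Solar declination: sin δ = sin ε · sin λ_s = sin 3.40° × sin 165.4° = 0.01495, so δ = +0.857°.
cos H₀ = −tan(+77.7°) tan(+0.857°) = -0.0686, H₀ = 1.6394 rad.
Bracket: H₀ sin φ sin δ + cos φ cos δ sin H₀ = 1.6394×0.97705×0.01495 + 0.21303×0.99989×0.99765 = 0.023947 + 0.212506 = 0.236453.
Q̄ = (S₀/π) × [bracket] = (1309/π) × 0.236453 = 98.52 W/m².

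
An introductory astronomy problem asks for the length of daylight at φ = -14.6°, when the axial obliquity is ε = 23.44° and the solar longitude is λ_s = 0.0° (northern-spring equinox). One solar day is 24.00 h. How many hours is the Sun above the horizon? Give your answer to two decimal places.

Solar declination: sin δ = sin ε · sin λ_s = sin 23.44° × sin 0.0° = 0.00000, so δ = +0.000°.
cos H₀ = −tan φ · tan δ = −tan(-14.6°) × tan(+0.000°) = 0.0000, so H₀ = 1.5708 rad = 90.00°.
Daylight = 2H₀/(2π) × 24.00 h = (1.5708/π) × 24.00 = 12.00 h.

12.00 h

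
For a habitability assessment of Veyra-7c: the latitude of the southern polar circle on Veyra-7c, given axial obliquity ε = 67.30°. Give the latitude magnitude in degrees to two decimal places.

The polar circle is the lowest latitude that experiences at least one full rotation of continuous darkness at the northern-summer solstice; it lies at |φ| = 90° − ε = 90° − 67.30° = 22.70°.

22.70°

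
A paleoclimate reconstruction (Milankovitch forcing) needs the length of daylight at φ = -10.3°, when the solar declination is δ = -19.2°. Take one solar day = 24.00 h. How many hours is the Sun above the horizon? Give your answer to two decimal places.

12.48 h

cos H₀ = −tan φ · tan δ = −tan(-10.3°) × tan(-19.200°) = -0.0633, so H₀ = 1.6341 rad = 93.63°.
Daylight = 2H₀/(2π) × 24.00 h = (1.6341/π) × 24.00 = 12.48 h.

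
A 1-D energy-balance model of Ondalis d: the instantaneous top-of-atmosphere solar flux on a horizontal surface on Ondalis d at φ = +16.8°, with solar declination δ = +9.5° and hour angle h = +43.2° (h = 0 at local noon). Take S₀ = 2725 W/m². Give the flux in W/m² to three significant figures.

2.01e+03 W/m²

cos θ_z = sin φ sin δ + cos φ cos δ cos h = 0.047704 + 0.688285 = 0.735989.
Flux = S₀ · cos θ_z = 2725 × 0.735989 = 2006 W/m².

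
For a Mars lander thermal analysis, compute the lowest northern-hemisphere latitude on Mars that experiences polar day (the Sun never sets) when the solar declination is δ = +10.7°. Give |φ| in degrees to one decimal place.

Polar day requires cos H₀ = −tan φ tan δ ≤ −1, i.e. tan φ tan δ ≥ 1.
The boundary is |tan φ| · |tan δ| = 1, so |φ| = 90° − |δ| = 90° − 10.7° = 79.3° in the northern hemisphere.

|φ| = 79.3°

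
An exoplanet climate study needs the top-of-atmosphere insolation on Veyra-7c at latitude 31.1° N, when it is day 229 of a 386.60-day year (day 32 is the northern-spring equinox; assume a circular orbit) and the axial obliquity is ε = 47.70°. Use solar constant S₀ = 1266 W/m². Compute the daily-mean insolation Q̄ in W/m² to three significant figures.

Solar longitude: λ_s = 360° × (229 − 32)/386.60 = 183.445°.
sin δ = sin 47.70° × sin 183.445° = -0.04445, so δ = -2.548°.
cos H₀ = −tan(+31.1°) tan(-2.548°) = 0.0268, H₀ = 1.5440 rad.
Bracket: H₀ sin φ sin δ + cos φ cos δ sin H₀ = 1.5440×0.51653×-0.04445 + 0.85627×0.99901×0.99964 = -0.035450 + 0.855114 = 0.819664.
Q̄ = (S₀/π) × [bracket] = (1266/π) × 0.819664 = 330.3 W/m².

Q̄ ≈ 330 W/m²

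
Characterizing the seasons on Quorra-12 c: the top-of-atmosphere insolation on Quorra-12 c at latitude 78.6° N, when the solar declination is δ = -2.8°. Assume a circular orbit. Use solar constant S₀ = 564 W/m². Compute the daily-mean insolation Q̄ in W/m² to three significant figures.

Q̄ ≈ 23.0 W/m²

cos H₀ = −tan(+78.6°) tan(-2.800°) = 0.2426, H₀ = 1.3258 rad.
Bracket: H₀ sin φ sin δ + cos φ cos δ sin H₀ = 1.3258×0.98027×-0.04885 + 0.19766×0.99881×0.97014 = -0.063488 + 0.191530 = 0.128042.
Q̄ = (S₀/π) × [bracket] = (564/π) × 0.128042 = 22.99 W/m².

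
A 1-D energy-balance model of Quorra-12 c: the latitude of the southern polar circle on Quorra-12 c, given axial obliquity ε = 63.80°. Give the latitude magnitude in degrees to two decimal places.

The polar circle is the lowest latitude that experiences at least one full rotation of continuous darkness at the northern-summer solstice; it lies at |ϕ| = 90° − ε = 90° − 63.80° = 26.20°.

26.20°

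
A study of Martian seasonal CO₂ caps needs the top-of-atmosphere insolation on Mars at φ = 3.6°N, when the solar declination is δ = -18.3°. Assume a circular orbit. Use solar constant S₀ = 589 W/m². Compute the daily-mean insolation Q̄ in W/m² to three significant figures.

cos H₀ = −tan(+3.6°) tan(-18.300°) = 0.0208, H₀ = 1.5500 rad.
Bracket: H₀ sin φ sin δ + cos φ cos δ sin H₀ = 1.5500×0.06279×-0.31399 + 0.99803×0.94943×0.99978 = -0.030559 + 0.947351 = 0.916792.
Q̄ = (S₀/π) × [bracket] = (589/π) × 0.916792 = 171.9 W/m².

Q̄ ≈ 172 W/m²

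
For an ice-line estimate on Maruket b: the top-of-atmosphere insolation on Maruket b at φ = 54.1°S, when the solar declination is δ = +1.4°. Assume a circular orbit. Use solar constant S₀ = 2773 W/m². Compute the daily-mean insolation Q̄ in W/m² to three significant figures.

Q̄ ≈ 490 W/m²

cos H₀ = −tan(-54.1°) tan(+1.400°) = 0.0338, H₀ = 1.5370 rad.
Bracket: H₀ sin φ sin δ + cos φ cos δ sin H₀ = 1.5370×-0.81004×0.02443 + 0.58637×0.99970×0.99943 = -0.030416 + 0.585860 = 0.555444.
Q̄ = (S₀/π) × [bracket] = (2773/π) × 0.555444 = 490.3 W/m².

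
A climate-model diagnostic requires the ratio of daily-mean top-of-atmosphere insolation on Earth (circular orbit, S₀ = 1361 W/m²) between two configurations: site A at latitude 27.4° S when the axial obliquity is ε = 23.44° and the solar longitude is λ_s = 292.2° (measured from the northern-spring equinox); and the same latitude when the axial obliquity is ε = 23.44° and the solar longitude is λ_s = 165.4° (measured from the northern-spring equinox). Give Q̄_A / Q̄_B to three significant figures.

Q̄_A / Q̄_B ≈ 1.37

— Configuration A (φ=-27.4°):
Solar declination: sin δ = sin ε · sin λ_s = sin 23.44° × sin 292.2° = -0.36830, so δ = -21.611°.
cos H₀ = −tan(-27.4°) tan(-21.611°) = -0.2053, H₀ = 1.7776 rad.
Bracket: H₀ sin φ sin δ + cos φ cos δ sin H₀ = 1.7776×-0.46020×-0.36830 + 0.88782×0.92971×0.97869 = 0.301288 + 0.807826 = 1.109114.
Q̄ = (S₀/π) × [bracket] = (1361/π) × 1.109114 = 480.49 W/m².
— Configuration B (φ=-27.4°):
Solar declination: sin δ = sin ε · sin λ_s = sin 23.44° × sin 165.4° = 0.10027, so δ = +5.755°.
cos H₀ = −tan(-27.4°) tan(+5.755°) = 0.0522, H₀ = 1.5185 rad.
Bracket: H₀ sin φ sin δ + cos φ cos δ sin H₀ = 1.5185×-0.46020×0.10027 + 0.88782×0.99496×0.99863 = -0.070070 + 0.882135 = 0.812065.
Q̄ = (S₀/π) × [bracket] = (1361/π) × 0.812065 = 351.80 W/m².
Ratio Q̄_A / Q̄_B = 480.49 / 351.80 = 1.366.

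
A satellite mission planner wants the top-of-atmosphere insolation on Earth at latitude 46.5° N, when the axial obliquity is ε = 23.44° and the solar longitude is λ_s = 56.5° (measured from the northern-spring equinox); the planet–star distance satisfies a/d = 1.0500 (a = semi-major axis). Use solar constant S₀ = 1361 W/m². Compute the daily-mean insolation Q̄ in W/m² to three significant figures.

Q̄ ≈ 512 W/m²

Solar declination: sin δ = sin ε · sin λ_s = sin 23.44° × sin 56.5° = 0.33171, so δ = +19.373°.
cos H₀ = −tan(+46.5°) tan(+19.373°) = -0.3705, H₀ = 1.9504 rad.
Bracket: H₀ sin φ sin δ + cos φ cos δ sin H₀ = 1.9504×0.72537×0.33171 + 0.68835×0.94338×0.92882 = 0.469291 + 0.603153 = 1.072444.
Inverse-square distance factor (a/d)² = 1.0500² = 1.102500.
Q̄ = (S₀/π) × 1.102500 × [bracket] = (1361/π) × 1.102500 × 1.072444 = 512.2 W/m².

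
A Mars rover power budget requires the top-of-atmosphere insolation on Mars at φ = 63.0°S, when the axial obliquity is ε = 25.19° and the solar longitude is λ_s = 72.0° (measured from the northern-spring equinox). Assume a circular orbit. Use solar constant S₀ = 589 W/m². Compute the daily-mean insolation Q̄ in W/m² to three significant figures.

Solar declination: sin δ = sin ε · sin λ_s = sin 25.19° × sin 72.0° = 0.40479, so δ = +23.878°.
cos H₀ = −tan(-63.0°) tan(+23.878°) = 0.8688, H₀ = 0.5180 rad.
Bracket: H₀ sin φ sin δ + cos φ cos δ sin H₀ = 0.5180×-0.89101×0.40479 + 0.45399×0.91441×0.49515 = -0.186828 + 0.205553 = 0.018725.
Q̄ = (S₀/π) × [bracket] = (589/π) × 0.018725 = 3.511 W/m².

Q̄ ≈ 3.51 W/m²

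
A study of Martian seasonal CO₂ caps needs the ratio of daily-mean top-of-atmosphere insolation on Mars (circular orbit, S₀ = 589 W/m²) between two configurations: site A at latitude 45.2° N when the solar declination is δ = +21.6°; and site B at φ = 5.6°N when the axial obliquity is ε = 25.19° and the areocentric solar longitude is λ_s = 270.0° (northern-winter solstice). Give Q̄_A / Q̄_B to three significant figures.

Q̄_A / Q̄_B ≈ 1.34

— Configuration A (φ=+45.2°):
cos H₀ = −tan(+45.2°) tan(+21.600°) = -0.3987, H₀ = 1.9809 rad.
Bracket: H₀ sin φ sin δ + cos φ cos δ sin H₀ = 1.9809×0.70957×0.36812 + 0.70463×0.92978×0.91708 = 0.517425 + 0.600826 = 1.118251.
Q̄ = (S₀/π) × [bracket] = (589/π) × 1.118251 = 209.65 W/m².
— Configuration B (φ=+5.6°):
sin δ = sin 25.19° × sin 270.0° = -0.42562, so δ = -25.190°.
cos H₀ = −tan(+5.6°) tan(-25.190°) = 0.0461, H₀ = 1.5247 rad.
Bracket: H₀ sin φ sin δ + cos φ cos δ sin H₀ = 1.5247×0.09758×-0.42562 + 0.99523×0.90490×0.99894 = -0.063324 + 0.899629 = 0.836305.
Q̄ = (S₀/π) × [bracket] = (589/π) × 0.836305 = 156.79 W/m².
Ratio Q̄_A / Q̄_B = 209.65 / 156.79 = 1.337.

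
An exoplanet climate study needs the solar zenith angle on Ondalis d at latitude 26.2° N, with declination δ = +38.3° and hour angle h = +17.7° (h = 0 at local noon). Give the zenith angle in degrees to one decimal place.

cos θ_z = sin ϕ sin δ + cos ϕ cos δ cos h = 0.273636 + 0.670814 = 0.944450.
θ_z = arccos(0.944450) = 19.2°.

θ_z = 19.2°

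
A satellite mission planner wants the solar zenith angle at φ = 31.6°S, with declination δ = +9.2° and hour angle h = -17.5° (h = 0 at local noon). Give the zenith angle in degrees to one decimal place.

θ_z = 44.1°

cos θ_z = sin φ sin δ + cos φ cos δ cos h = -0.083775 + 0.801857 = 0.718082.
θ_z = arccos(0.718082) = 44.1°.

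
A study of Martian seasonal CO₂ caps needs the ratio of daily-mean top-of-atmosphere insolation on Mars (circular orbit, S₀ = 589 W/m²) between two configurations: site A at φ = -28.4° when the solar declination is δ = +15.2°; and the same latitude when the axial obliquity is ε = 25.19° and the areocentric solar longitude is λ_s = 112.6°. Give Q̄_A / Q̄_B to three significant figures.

Q̄_A / Q̄_B ≈ 1.23

— Configuration A (φ=-28.4°):
cos H₀ = −tan(-28.4°) tan(+15.200°) = 0.1469, H₀ = 1.4234 rad.
Bracket: H₀ sin φ sin δ + cos φ cos δ sin H₀ = 1.4234×-0.47562×0.26219 + 0.87965×0.96502×0.98915 = -0.177502 + 0.839669 = 0.662167.
Q̄ = (S₀/π) × [bracket] = (589/π) × 0.662167 = 124.15 W/m².
— Configuration B (φ=-28.4°):
sin δ = sin 25.19° × sin 112.6° = 0.39294, so δ = +23.137°.
cos H₀ = −tan(-28.4°) tan(+23.137°) = 0.2310, H₀ = 1.3376 rad.
Bracket: H₀ sin φ sin δ + cos φ cos δ sin H₀ = 1.3376×-0.47562×0.39294 + 0.87965×0.91956×0.97294 = -0.249984 + 0.787002 = 0.537018.
Q̄ = (S₀/π) × [bracket] = (589/π) × 0.537018 = 100.68 W/m².
Ratio Q̄_A / Q̄_B = 124.15 / 100.68 = 1.233.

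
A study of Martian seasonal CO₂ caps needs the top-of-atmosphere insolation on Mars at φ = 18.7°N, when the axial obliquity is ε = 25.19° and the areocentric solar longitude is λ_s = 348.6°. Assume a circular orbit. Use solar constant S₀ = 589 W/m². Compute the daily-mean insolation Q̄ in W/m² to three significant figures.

Q̄ ≈ 169 W/m²

sin δ = sin 25.19° × sin 348.6° = -0.08413, so δ = -4.826°.
cos H₀ = −tan(+18.7°) tan(-4.826°) = 0.0286, H₀ = 1.5422 rad.
Bracket: H₀ sin φ sin δ + cos φ cos δ sin H₀ = 1.5422×0.32061×-0.08413 + 0.94721×0.99646×0.99959 = -0.041598 + 0.943470 = 0.901872.
Q̄ = (S₀/π) × [bracket] = (589/π) × 0.901872 = 169.1 W/m².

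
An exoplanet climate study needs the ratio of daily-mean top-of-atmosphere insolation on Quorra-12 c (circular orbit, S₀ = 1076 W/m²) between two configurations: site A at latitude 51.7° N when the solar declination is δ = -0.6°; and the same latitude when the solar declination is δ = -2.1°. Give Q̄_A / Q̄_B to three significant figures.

— Configuration A (φ=+51.7°):
cos H₀ = −tan(+51.7°) tan(-0.600°) = 0.0133, H₀ = 1.5575 rad.
Bracket: H₀ sin φ sin δ + cos φ cos δ sin H₀ = 1.5575×0.78478×-0.01047 + 0.61978×0.99995×0.99991 = -0.012797 + 0.619693 = 0.606896.
Q̄ = (S₀/π) × [bracket] = (1076/π) × 0.606896 = 207.86 W/m².
— Configuration B (φ=+51.7°):
cos H₀ = −tan(+51.7°) tan(-2.100°) = 0.0464, H₀ = 1.5243 rad.
Bracket: H₀ sin φ sin δ + cos φ cos δ sin H₀ = 1.5243×0.78478×-0.03664 + 0.61978×0.99933×0.99892 = -0.043830 + 0.618696 = 0.574866.
Q̄ = (S₀/π) × [bracket] = (1076/π) × 0.574866 = 196.89 W/m².
Ratio Q̄_A / Q̄_B = 207.86 / 196.89 = 1.056.

Q̄_A / Q̄_B ≈ 1.06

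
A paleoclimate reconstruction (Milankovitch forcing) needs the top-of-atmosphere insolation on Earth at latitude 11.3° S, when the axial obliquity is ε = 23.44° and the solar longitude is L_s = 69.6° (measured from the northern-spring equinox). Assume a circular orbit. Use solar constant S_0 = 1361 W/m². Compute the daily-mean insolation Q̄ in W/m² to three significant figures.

Q̄ ≈ 346 W/m²

Solar declination: sin δ = sin ε · sin L_s = sin 23.44° × sin 69.6° = 0.37284, so δ = +21.891°.
cos h₀ = −tan(-11.3°) tan(+21.891°) = 0.0803, h₀ = 1.4904 rad.
Bracket: h₀ sin ϕ sin δ + cos ϕ cos δ sin h₀ = 1.4904×-0.19595×0.37284 + 0.98061×0.92790×0.99677 = -0.108886 + 0.906969 = 0.798083.
Q̄ = (S_0/π) × [bracket] = (1361/π) × 0.798083 = 345.7 W/m².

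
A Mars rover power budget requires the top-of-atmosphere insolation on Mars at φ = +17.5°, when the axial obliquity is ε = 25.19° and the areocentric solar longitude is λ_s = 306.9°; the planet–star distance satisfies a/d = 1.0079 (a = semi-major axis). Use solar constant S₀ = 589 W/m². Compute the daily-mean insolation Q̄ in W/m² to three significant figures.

Q̄ ≈ 141 W/m²

sin δ = sin 25.19° × sin 306.9° = -0.34036, so δ = -19.899°.
cos H₀ = −tan(+17.5°) tan(-19.899°) = 0.1141, H₀ = 1.4564 rad.
Bracket: H₀ sin φ sin δ + cos φ cos δ sin H₀ = 1.4564×0.30071×-0.34036 + 0.95372×0.94029×0.99347 = -0.149062 + 0.890917 = 0.741855.
Inverse-square distance factor (a/d)² = 1.0079² = 1.015862.
Q̄ = (S₀/π) × 1.015862 × [bracket] = (589/π) × 1.015862 × 0.741855 = 141.3 W/m².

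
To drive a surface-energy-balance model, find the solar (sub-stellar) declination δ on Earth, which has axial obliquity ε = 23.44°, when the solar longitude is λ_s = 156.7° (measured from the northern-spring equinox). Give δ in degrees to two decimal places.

sin δ = sin ε · sin λ_s = sin 23.44° × sin 156.7° = 0.157343.
δ = arcsin(0.157343) = +9.05°.

δ = +9.05°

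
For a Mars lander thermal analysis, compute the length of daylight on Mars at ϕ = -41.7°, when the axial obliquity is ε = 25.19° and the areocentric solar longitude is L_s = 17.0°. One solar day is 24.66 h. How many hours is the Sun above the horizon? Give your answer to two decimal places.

sin δ = sin 25.19° × sin 17.0° = 0.12444, so δ = +7.148°.
cos h₀ = −tan ϕ · tan δ = −tan(-41.7°) × tan(+7.148°) = 0.1117, so h₀ = 1.4588 rad = 83.58°.
Daylight = 2h₀/(2π) × 24.66 h = (1.4588/π) × 24.66 = 11.45 h.

11.45 h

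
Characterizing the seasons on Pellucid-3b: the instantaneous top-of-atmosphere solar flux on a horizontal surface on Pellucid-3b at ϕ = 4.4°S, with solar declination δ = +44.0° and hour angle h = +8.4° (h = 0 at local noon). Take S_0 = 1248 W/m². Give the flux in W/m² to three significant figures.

819 W/m²

cos θ_z = sin ϕ sin δ + cos ϕ cos δ cos h = -0.053294 + 0.709526 = 0.656232.
Flux = S_0 · cos θ_z = 1248 × 0.656232 = 819.0 W/m².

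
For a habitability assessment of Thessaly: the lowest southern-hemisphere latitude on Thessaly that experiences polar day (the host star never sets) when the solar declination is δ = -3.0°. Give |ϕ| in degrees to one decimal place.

Polar day requires cos h₀ = −tan ϕ tan δ ≤ −1, i.e. tan ϕ tan δ ≥ 1.
The boundary is |tan ϕ| · |tan δ| = 1, so |ϕ| = 90° − |δ| = 90° − 3.0° = 87.0° in the southern hemisphere.

|ϕ| = 87.0°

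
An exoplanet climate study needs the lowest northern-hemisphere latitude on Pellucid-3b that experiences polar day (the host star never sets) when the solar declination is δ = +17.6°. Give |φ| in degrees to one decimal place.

Polar day requires cos H₀ = −tan φ tan δ ≤ −1, i.e. tan φ tan δ ≥ 1.
The boundary is |tan φ| · |tan δ| = 1, so |φ| = 90° − |δ| = 90° − 17.6° = 72.4° in the northern hemisphere.

|φ| = 72.4°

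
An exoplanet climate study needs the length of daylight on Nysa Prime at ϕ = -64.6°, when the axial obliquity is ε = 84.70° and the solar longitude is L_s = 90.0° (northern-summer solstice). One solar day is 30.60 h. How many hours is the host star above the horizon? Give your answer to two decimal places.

0.00 h

Solar declination: sin δ = sin ε · sin L_s = sin 84.70° × sin 90.0° = 0.99572, so δ = +84.700°.
cos h₀ = −tan ϕ · tan δ = 22.7019 ≥ 1, so the host star never rises (polar night) and h₀ = 0.
Daylight = 2h₀/(2π) × 30.60 h = (0.0000/π) × 30.60 = 0.00 h.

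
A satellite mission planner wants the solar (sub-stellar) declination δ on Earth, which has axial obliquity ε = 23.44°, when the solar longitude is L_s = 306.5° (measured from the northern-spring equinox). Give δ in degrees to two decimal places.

δ = -18.65°

sin δ = sin ε · sin L_s = sin 23.44° × sin 306.5° = -0.319765.
δ = arcsin(-0.319765) = -18.65°.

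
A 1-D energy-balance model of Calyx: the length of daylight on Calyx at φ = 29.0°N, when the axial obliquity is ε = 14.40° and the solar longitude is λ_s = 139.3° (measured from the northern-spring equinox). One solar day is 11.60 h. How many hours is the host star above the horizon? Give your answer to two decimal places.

6.14 h

Solar declination: sin δ = sin ε · sin λ_s = sin 14.40° × sin 139.3° = 0.16217, so δ = +9.333°.
cos H₀ = −tan φ · tan δ = −tan(+29.0°) × tan(+9.333°) = -0.0911, so H₀ = 1.6620 rad = 95.23°.
Daylight = 2H₀/(2π) × 11.60 h = (1.6620/π) × 11.60 = 6.14 h.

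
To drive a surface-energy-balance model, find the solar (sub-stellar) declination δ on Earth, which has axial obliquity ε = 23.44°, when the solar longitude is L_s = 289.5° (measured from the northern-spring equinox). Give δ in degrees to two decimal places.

sin δ = sin ε · sin L_s = sin 23.44° × sin 289.5° = -0.374972.
δ = arcsin(-0.374972) = -22.02°.

δ = -22.02°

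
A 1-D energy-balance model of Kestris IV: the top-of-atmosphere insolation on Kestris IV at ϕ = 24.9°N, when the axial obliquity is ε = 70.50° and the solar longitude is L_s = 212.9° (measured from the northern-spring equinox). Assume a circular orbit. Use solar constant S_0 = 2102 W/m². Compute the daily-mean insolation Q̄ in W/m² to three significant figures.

Q̄ ≈ 315 W/m²

Solar declination: sin δ = sin ε · sin L_s = sin 70.50° × sin 212.9° = -0.51202, so δ = -30.798°.
cos h₀ = −tan(+24.9°) tan(-30.798°) = 0.2767, h₀ = 1.2904 rad.
Bracket: h₀ sin ϕ sin δ + cos ϕ cos δ sin h₀ = 1.2904×0.42104×-0.51202 + 0.90704×0.85897×0.96096 = -0.278186 + 0.748703 = 0.470517.
Q̄ = (S_0/π) × [bracket] = (2102/π) × 0.470517 = 314.8 W/m².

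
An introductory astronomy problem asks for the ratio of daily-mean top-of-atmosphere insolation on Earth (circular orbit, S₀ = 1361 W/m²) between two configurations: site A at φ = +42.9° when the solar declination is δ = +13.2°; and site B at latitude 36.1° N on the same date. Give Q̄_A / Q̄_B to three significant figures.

Q̄_A / Q̄_B ≈ 0.965

— Configuration A (φ=+42.9°):
cos H₀ = −tan(+42.9°) tan(+13.200°) = -0.2180, H₀ = 1.7905 rad.
Bracket: H₀ sin φ sin δ + cos φ cos δ sin H₀ = 1.7905×0.68072×0.22835 + 0.73254×0.97358×0.97596 = 0.278320 + 0.696041 = 0.974361.
Q̄ = (S₀/π) × [bracket] = (1361/π) × 0.974361 = 422.11 W/m².
— Configuration B (φ=+36.1°):
cos H₀ = −tan(+36.1°) tan(+13.200°) = -0.1710, H₀ = 1.7427 rad.
Bracket: H₀ sin φ sin δ + cos φ cos δ sin H₀ = 1.7427×0.58920×0.22835 + 0.80799×0.97358×0.98526 = 0.234470 + 0.775048 = 1.009518.
Q̄ = (S₀/π) × [bracket] = (1361/π) × 1.009518 = 437.34 W/m².
Ratio Q̄_A / Q̄_B = 422.11 / 437.34 = 0.9652.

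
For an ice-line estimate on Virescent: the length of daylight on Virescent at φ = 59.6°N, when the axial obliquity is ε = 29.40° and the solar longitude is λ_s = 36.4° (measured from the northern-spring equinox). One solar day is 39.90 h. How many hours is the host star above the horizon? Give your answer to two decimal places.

26.88 h

Solar declination: sin δ = sin ε · sin λ_s = sin 29.40° × sin 36.4° = 0.29131, so δ = +16.936°.
cos H₀ = −tan φ · tan δ = −tan(+59.6°) × tan(+16.936°) = -0.5190, so H₀ = 2.1165 rad = 121.27°.
Daylight = 2H₀/(2π) × 39.90 h = (2.1165/π) × 39.90 = 26.88 h.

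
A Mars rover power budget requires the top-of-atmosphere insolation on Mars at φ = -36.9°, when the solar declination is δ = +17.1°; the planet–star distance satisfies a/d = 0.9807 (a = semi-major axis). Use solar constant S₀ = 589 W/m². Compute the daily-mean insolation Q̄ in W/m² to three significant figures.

cos H₀ = −tan(-36.9°) tan(+17.100°) = 0.2310, H₀ = 1.3377 rad.
Bracket: H₀ sin φ sin δ + cos φ cos δ sin H₀ = 1.3377×-0.60042×0.29404 + 0.79968×0.95579×0.97296 = -0.236168 + 0.743659 = 0.507491.
Inverse-square distance factor (a/d)² = 0.9807² = 0.961772.
Q̄ = (S₀/π) × 0.961772 × [bracket] = (589/π) × 0.961772 × 0.507491 = 91.51 W/m².

Q̄ ≈ 91.5 W/m²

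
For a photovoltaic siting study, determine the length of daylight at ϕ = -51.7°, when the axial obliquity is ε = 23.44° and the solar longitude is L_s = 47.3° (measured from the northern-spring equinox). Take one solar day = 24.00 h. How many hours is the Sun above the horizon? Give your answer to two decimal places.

Solar declination: sin δ = sin ε · sin L_s = sin 23.44° × sin 47.3° = 0.29234, so δ = +16.998°.
cos h₀ = −tan ϕ · tan δ = −tan(-51.7°) × tan(+16.998°) = 0.3871, so h₀ = 1.1733 rad = 67.23°.
Daylight = 2h₀/(2π) × 24.00 h = (1.1733/π) × 24.00 = 8.96 h.

8.96 h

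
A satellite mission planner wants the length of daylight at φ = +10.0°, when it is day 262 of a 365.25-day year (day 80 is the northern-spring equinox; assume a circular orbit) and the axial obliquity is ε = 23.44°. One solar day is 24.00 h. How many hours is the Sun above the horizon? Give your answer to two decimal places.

12.01 h

Solar longitude: λ_s = 360° × (262 − 80)/365.25 = 179.384°.
sin δ = sin 23.44° × sin 179.384° = 0.00428, so δ = +0.245°.
cos H₀ = −tan φ · tan δ = −tan(+10.0°) × tan(+0.245°) = -0.0008, so H₀ = 1.5716 rad = 90.04°.
Daylight = 2H₀/(2π) × 24.00 h = (1.5716/π) × 24.00 = 12.01 h.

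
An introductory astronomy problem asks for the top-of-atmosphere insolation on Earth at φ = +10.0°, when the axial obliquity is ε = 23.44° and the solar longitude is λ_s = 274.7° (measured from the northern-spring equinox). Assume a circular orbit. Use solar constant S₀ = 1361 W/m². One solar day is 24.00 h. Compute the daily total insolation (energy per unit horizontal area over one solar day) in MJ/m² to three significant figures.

29.9 MJ/m²

Solar declination: sin δ = sin ε · sin λ_s = sin 23.44° × sin 274.7° = -0.39645, so δ = -23.356°.
cos H₀ = −tan(+10.0°) tan(-23.356°) = 0.0761, H₀ = 1.4946 rad.
Bracket: H₀ sin φ sin δ + cos φ cos δ sin H₀ = 1.4946×0.17365×-0.39645 + 0.98481×0.91806×0.99710 = -0.102894 + 0.901493 = 0.798599.
Q̄ = (S₀/π) × [bracket] = (1361/π) × 0.798599 = 345.97 W/m².
Daily total = Q̄ × 24.00 h × 3600 s/h = 345.97 × 24.00 × 3600 / 10⁶ = 29.89 MJ/m².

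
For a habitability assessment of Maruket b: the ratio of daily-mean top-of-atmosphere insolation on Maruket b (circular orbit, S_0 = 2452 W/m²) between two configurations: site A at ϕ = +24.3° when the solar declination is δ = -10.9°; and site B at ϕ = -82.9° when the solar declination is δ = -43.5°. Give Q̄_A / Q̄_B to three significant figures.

— Configuration A (ϕ=+24.3°):
cos h₀ = −tan(+24.3°) tan(-10.900°) = 0.0869, h₀ = 1.4837 rad.
Bracket: h₀ sin ϕ sin δ + cos ϕ cos δ sin h₀ = 1.4837×0.41151×-0.18910 + 0.91140×0.98196×0.99621 = -0.115456 + 0.891566 = 0.776110.
Q̄ = (S_0/π) × [bracket] = (2452/π) × 0.776110 = 605.75 W/m².
— Configuration B (ϕ=-82.9°):
cos h₀ = −tan(-82.9°) tan(-43.500°) = -7.6187 ≤ −1 ⇒ polar day, h₀ = π.
Bracket: h₀ sin ϕ sin δ + cos ϕ cos δ sin h₀ = 3.1416×-0.99233×-0.68835 + 0.12360×0.72537×0.00000 = 2.145934 + 0.000000 = 2.145934.
Q̄ = (S_0/π) × [bracket] = (2452/π) × 2.145934 = 1674.9 W/m².
Ratio Q̄_A / Q̄_B = 605.75 / 1674.9 = 0.3617.

Q̄_A / Q̄_B ≈ 0.362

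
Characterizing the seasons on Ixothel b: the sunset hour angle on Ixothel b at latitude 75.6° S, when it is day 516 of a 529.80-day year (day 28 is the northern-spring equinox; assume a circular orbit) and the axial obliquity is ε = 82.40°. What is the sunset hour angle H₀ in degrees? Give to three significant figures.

Solar longitude: λ_s = 360° × (516 − 28)/529.80 = 331.597°.
sin δ = sin 82.40° × sin 331.597° = -0.47149, so δ = -28.131°.
Sunrise equation: cos H₀ = −tan φ · tan δ = -2.0823 ≤ −1, so the host star never sets (polar day) and H₀ = π.

H₀ = 180°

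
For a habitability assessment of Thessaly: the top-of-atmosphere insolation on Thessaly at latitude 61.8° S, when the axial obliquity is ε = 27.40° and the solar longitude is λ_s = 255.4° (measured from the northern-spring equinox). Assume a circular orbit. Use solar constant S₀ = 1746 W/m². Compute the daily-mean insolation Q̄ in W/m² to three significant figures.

Q̄ ≈ 690 W/m²

Solar declination: sin δ = sin ε · sin λ_s = sin 27.40° × sin 255.4° = -0.44534, so δ = -26.445°.
cos H₀ = −tan(-61.8°) tan(-26.445°) = -0.9276, H₀ = 2.7588 rad.
Bracket: H₀ sin φ sin δ + cos φ cos δ sin H₀ = 2.7588×-0.88130×-0.44534 + 0.47255×0.89536×0.37353 = 1.082769 + 0.158041 = 1.240810.
Q̄ = (S₀/π) × [bracket] = (1746/π) × 1.240810 = 689.6 W/m².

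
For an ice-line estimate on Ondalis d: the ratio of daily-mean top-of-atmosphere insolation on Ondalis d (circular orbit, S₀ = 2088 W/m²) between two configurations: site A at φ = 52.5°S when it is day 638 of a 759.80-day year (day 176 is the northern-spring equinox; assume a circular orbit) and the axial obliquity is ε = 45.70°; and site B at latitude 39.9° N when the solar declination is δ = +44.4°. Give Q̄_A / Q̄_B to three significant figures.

Q̄_A / Q̄_B ≈ 0.845

— Configuration A (φ=-52.5°):
Solar longitude: λ_s = 360° × (638 − 176)/759.80 = 218.900°.
sin δ = sin 45.70° × sin 218.900° = -0.44943, so δ = -26.707°.
cos H₀ = −tan(-52.5°) tan(-26.707°) = -0.6556, H₀ = 2.2858 rad.
Bracket: H₀ sin φ sin δ + cos φ cos δ sin H₀ = 2.2858×-0.79335×-0.44943 + 0.60876×0.89332×0.75507 = 0.815014 + 0.410620 = 1.225634.
Q̄ = (S₀/π) × [bracket] = (2088/π) × 1.225634 = 814.59 W/m².
— Configuration B (φ=+39.9°):
cos H₀ = −tan(+39.9°) tan(+44.400°) = -0.8188, H₀ = 2.5301 rad.
Bracket: H₀ sin φ sin δ + cos φ cos δ sin H₀ = 2.5301×0.64145×0.69966 + 0.76717×0.71447×0.57408 = 1.135501 + 0.314665 = 1.450166.
Q̄ = (S₀/π) × [bracket] = (2088/π) × 1.450166 = 963.83 W/m².
Ratio Q̄_A / Q̄_B = 814.59 / 963.83 = 0.8452.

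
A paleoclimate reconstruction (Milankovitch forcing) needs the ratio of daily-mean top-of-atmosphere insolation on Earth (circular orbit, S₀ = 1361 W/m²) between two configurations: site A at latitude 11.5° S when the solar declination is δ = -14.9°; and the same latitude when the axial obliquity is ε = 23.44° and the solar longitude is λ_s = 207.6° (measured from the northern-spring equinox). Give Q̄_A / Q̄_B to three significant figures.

— Configuration A (φ=-11.5°):
cos H₀ = −tan(-11.5°) tan(-14.900°) = -0.0541, H₀ = 1.6250 rad.
Bracket: H₀ sin φ sin δ + cos φ cos δ sin H₀ = 1.6250×-0.19937×-0.25713 + 0.97992×0.96638×0.99853 = 0.083304 + 0.945583 = 1.028887.
Q̄ = (S₀/π) × [bracket] = (1361/π) × 1.028887 = 445.73 W/m².
— Configuration B (φ=-11.5°):
Solar declination: sin δ = sin ε · sin λ_s = sin 23.44° × sin 207.6° = -0.18429, so δ = -10.620°.
cos H₀ = −tan(-11.5°) tan(-10.620°) = -0.0381, H₀ = 1.6090 rad.
Bracket: H₀ sin φ sin δ + cos φ cos δ sin H₀ = 1.6090×-0.19937×-0.18429 + 0.97992×0.98287×0.99927 = 0.059118 + 0.962431 = 1.021549.
Q̄ = (S₀/π) × [bracket] = (1361/π) × 1.021549 = 442.56 W/m².
Ratio Q̄_A / Q̄_B = 445.73 / 442.56 = 1.007.

Q̄_A / Q̄_B ≈ 1.01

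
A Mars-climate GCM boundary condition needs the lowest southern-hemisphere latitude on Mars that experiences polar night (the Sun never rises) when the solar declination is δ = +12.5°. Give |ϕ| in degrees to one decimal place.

|ϕ| = 77.5°

Polar night requires cos h₀ = −tan ϕ tan δ ≥ 1, i.e. tan ϕ tan δ ≤ −1.
The boundary is |tan ϕ| · |tan δ| = 1, so |ϕ| = 90° − |δ| = 90° − 12.5° = 77.5° in the southern hemisphere.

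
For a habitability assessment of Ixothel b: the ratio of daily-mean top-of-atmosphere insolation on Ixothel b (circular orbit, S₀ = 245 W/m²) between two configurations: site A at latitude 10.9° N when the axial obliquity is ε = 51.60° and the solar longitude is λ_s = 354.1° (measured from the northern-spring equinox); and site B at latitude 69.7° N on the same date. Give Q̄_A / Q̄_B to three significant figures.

Q̄_A / Q̄_B ≈ 4.06

— Configuration A (φ=+10.9°):
Solar declination: sin δ = sin ε · sin λ_s = sin 51.60° × sin 354.1° = -0.08056, so δ = -4.621°.
cos H₀ = −tan(+10.9°) tan(-4.621°) = 0.0156, H₀ = 1.5552 rad.
Bracket: H₀ sin φ sin δ + cos φ cos δ sin H₀ = 1.5552×0.18910×-0.08056 + 0.98196×0.99675×0.99988 = -0.023692 + 0.978651 = 0.954959.
Q̄ = (S₀/π) × [bracket] = (245/π) × 0.954959 = 74.473 W/m².
— Configuration B (φ=+69.7°):
cos H₀ = −tan(+69.7°) tan(-4.621°) = 0.2185, H₀ = 1.3505 rad.
Bracket: H₀ sin φ sin δ + cos φ cos δ sin H₀ = 1.3505×0.93789×-0.08056 + 0.34694×0.99675×0.97584 = -0.102039 + 0.337458 = 0.235419.
Q̄ = (S₀/π) × [bracket] = (245/π) × 0.235419 = 18.359 W/m².
Ratio Q̄_A / Q̄_B = 74.473 / 18.359 = 4.056.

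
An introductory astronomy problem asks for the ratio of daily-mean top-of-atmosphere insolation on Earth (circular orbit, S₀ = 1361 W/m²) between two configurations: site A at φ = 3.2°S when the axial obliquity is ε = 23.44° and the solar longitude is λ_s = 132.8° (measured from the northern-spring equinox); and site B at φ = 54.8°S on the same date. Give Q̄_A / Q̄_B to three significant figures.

Q̄_A / Q̄_B ≈ 4.06

— Configuration A (φ=-3.2°):
Solar declination: sin δ = sin ε · sin λ_s = sin 23.44° × sin 132.8° = 0.29187, so δ = +16.970°.
cos H₀ = −tan(-3.2°) tan(+16.970°) = 0.0171, H₀ = 1.5537 rad.
Bracket: H₀ sin φ sin δ + cos φ cos δ sin H₀ = 1.5537×-0.05582×0.29187 + 0.99844×0.95646×0.99985 = -0.025313 + 0.954825 = 0.929512.
Q̄ = (S₀/π) × [bracket] = (1361/π) × 0.929512 = 402.68 W/m².
— Configuration B (φ=-54.8°):
cos H₀ = −tan(-54.8°) tan(+16.970°) = 0.4326, H₀ = 1.1234 rad.
Bracket: H₀ sin φ sin δ + cos φ cos δ sin H₀ = 1.1234×-0.81714×0.29187 + 0.57643×0.95646×0.90159 = -0.267929 + 0.497076 = 0.229147.
Q̄ = (S₀/π) × [bracket] = (1361/π) × 0.229147 = 99.271 W/m².
Ratio Q̄_A / Q̄_B = 402.68 / 99.271 = 4.056.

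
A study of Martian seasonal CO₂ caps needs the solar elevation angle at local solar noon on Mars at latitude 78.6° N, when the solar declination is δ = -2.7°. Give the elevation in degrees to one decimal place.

8.7°

At local noon the hour angle is zero, so the zenith angle equals |φ − δ| = |+78.6° − (-2.700°)| = 81.300°.
Elevation = 90° − 81.300° = 8.7°.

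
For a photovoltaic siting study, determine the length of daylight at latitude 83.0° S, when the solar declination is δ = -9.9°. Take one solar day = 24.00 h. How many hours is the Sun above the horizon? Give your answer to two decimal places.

Sunrise equation: cos h₀ = −tan ϕ · tan δ = -1.4214 ≤ −1, so the Sun never sets (polar day) and h₀ = π.
Daylight = 2h₀/(2π) × 24.00 h = (3.1416/π) × 24.00 = 24.00 h.

24.00 h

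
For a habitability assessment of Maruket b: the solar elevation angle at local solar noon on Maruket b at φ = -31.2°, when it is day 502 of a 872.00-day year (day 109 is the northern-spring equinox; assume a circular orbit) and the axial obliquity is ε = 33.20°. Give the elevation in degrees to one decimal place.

49.2°

Solar longitude: λ_s = 360° × (502 − 109)/872.00 = 162.248°.
sin δ = sin 33.20° × sin 162.248° = 0.16695, so δ = +9.611°.
At local noon the hour angle is zero, so the zenith angle equals |φ − δ| = |-31.2° − (+9.611°)| = 40.811°.
Elevation = 90° − 40.811° = 49.2°.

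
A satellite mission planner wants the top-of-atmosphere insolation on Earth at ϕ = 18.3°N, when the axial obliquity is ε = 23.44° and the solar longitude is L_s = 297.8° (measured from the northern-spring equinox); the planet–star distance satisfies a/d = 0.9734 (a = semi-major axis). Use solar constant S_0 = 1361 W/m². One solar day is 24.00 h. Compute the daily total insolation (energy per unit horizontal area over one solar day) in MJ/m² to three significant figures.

Solar declination: sin δ = sin ε · sin L_s = sin 23.44° × sin 297.8° = -0.35188, so δ = -20.602°.
cos h₀ = −tan(+18.3°) tan(-20.602°) = 0.1243, h₀ = 1.4462 rad.
Bracket: h₀ sin ϕ sin δ + cos ϕ cos δ sin h₀ = 1.4462×0.31399×-0.35188 + 0.94943×0.93605×0.99224 = -0.159786 + 0.881818 = 0.722032.
Inverse-square distance factor (a/d)² = 0.9734² = 0.947508.
Q̄ = (S_0/π) × 0.947508 × [bracket] = (1361/π) × 0.947508 × 0.722032 = 296.38 W/m².
Daily total = Q̄ × 24.00 h × 3600 s/h = 296.38 × 24.00 × 3600 / 10⁶ = 25.61 MJ/m².

25.6 MJ/m²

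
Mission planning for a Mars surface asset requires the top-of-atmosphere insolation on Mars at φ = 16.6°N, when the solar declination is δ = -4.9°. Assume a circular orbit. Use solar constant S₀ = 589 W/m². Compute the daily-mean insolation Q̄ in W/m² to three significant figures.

cos H₀ = −tan(+16.6°) tan(-4.900°) = 0.0256, H₀ = 1.5452 rad.
Bracket: H₀ sin φ sin δ + cos φ cos δ sin H₀ = 1.5452×0.28569×-0.08542 + 0.95832×0.99635×0.99967 = -0.037709 + 0.954507 = 0.916798.
Q̄ = (S₀/π) × [bracket] = (589/π) × 0.916798 = 171.9 W/m².

Q̄ ≈ 172 W/m²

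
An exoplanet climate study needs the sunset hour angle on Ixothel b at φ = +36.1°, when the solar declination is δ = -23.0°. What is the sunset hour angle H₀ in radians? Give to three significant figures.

cos H₀ = −tan φ · tan δ = −tan(+36.1°) × tan(-23.000°) = 0.3095, so H₀ = 1.2561 rad = 71.97°.

H₀ = 1.26 rad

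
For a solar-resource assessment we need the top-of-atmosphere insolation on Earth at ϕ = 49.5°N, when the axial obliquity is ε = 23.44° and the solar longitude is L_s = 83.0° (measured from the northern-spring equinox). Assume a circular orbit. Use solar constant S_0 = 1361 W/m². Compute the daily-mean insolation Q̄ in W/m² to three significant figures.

Solar declination: sin δ = sin ε · sin L_s = sin 23.44° × sin 83.0° = 0.39482, so δ = +23.255°.
cos h₀ = −tan(+49.5°) tan(+23.255°) = -0.5032, h₀ = 2.0980 rad.
Bracket: h₀ sin ϕ sin δ + cos ϕ cos δ sin h₀ = 2.0980×0.76041×0.39482 + 0.64945×0.91876×0.86420 = 0.629872 + 0.515658 = 1.145530.
Q̄ = (S_0/π) × [bracket] = (1361/π) × 1.145530 = 496.3 W/m².

Q̄ ≈ 496 W/m²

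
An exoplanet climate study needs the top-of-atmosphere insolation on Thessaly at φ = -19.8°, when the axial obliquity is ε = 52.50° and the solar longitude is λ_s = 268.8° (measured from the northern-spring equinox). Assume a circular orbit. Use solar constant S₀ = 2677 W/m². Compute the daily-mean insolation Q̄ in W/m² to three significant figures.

Solar declination: sin δ = sin ε · sin λ_s = sin 52.50° × sin 268.8° = -0.79318, so δ = -52.484°.
cos H₀ = −tan(-19.8°) tan(-52.484°) = -0.4689, H₀ = 2.0589 rad.
Bracket: H₀ sin φ sin δ + cos φ cos δ sin H₀ = 2.0589×-0.33874×-0.79318 + 0.94088×0.60899×0.88324 = 0.553189 + 0.506085 = 1.059274.
Q̄ = (S₀/π) × [bracket] = (2677/π) × 1.059274 = 902.6 W/m².

Q̄ ≈ 903 W/m²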